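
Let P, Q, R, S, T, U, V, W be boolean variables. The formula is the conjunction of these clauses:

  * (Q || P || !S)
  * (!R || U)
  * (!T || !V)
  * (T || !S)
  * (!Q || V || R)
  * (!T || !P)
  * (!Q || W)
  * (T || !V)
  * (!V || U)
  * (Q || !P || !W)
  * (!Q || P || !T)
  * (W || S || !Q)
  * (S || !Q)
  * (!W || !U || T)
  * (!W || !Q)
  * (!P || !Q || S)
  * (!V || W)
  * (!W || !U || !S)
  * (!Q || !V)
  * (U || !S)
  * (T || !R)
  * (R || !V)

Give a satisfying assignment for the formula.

P=F, Q=F, R=F, S=F, T=T, U=F, V=F, W=T

Set P = False and propagate.
Branch on Q: take Q = False.
  then S is forced to False.
The remaining clauses are satisfied by R = False, T = True, U = False, V = False, W = True.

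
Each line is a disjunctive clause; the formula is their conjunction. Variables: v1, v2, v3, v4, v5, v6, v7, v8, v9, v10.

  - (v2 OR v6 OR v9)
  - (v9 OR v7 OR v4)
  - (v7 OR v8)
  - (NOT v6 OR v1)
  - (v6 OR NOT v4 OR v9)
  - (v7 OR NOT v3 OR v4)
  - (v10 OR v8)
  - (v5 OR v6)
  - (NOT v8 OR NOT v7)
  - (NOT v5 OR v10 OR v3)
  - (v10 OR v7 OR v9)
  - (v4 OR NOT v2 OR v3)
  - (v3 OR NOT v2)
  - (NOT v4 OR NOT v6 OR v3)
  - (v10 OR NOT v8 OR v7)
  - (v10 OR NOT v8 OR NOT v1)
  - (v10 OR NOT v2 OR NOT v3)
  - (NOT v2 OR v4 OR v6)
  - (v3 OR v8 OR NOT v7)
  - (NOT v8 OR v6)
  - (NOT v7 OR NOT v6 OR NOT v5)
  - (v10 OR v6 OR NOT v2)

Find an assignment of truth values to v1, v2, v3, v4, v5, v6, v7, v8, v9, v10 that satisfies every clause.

Pure literal: v9 appears only positively; assign v9 = True.
Pure literal: v10 appears only positively; assign v10 = True.
Try v1 = True.
Set v2 = True and propagate.
  then v3 is forced to True.
The remaining clauses are satisfied by v4 = False, v5 = False, v6 = True, v7 = True, v8 = False.
Check each clause:
  1. (v2 OR v6 OR v9) — v9 is true.
  2. (v9 OR v4 OR v7) — v9 is true.
  3. (v8 OR v7) — v7 is true.
  4. (NOT v6 OR v1) — v1 is true.
  5. (v9 OR v6 OR NOT v4) — v9 is true.
  6. (v4 OR v7 OR NOT v3) — v7 is true.
  7. (v10 OR v8) — v10 is true.
  8. (v5 OR v6) — v6 is true.
  9. (NOT v8 OR NOT v7) — NOT v8 is true.
  10. (v10 OR NOT v5 OR v3) — v10 is true.
  11. (v9 OR v7 OR v10) — v9 is true.
  12. (v3 OR v4 OR NOT v2) — v3 is true.
  13. (NOT v2 OR v3) — v3 is true.
  14. (NOT v6 OR v3 OR NOT v4) — v3 is true.
  15. (v10 OR NOT v8 OR v7) — NOT v8 is true.
  16. (NOT v1 OR v10 OR NOT v8) — NOT v8 is true.
  17. (NOT v3 OR v10 OR NOT v2) — v10 is true.
  18. (v6 OR NOT v2 OR v4) — v6 is true.
  19. (v3 OR v8 OR NOT v7) — v3 is true.
  20. (NOT v8 OR v6) — NOT v8 is true.
  21. (NOT v5 OR NOT v6 OR NOT v7) — NOT v5 is true.
  22. (v10 OR NOT v2 OR v6) — v10 is true.

v1 = T, v2 = T, v3 = T, v4 = F, v5 = F, v6 = T, v7 = T, v8 = F, v9 = T, v10 = T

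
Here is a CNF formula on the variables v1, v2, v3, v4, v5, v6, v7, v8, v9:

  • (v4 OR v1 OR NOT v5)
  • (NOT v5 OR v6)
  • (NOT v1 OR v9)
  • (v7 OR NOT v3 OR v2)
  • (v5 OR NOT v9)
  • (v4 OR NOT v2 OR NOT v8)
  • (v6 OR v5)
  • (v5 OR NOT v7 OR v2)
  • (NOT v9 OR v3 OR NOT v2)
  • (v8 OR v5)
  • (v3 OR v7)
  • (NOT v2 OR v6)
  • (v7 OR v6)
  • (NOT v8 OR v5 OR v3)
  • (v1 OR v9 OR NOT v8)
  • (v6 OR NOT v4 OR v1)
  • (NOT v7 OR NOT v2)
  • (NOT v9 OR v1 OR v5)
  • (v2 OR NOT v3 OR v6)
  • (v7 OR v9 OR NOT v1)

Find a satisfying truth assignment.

v6 occurs only positively in the remaining clauses — set v6 = True.
Branch on v1: take v1 = False.
Branch on v2: take v2 = True.
  then v7 is forced to False.
  then v3 is forced to True.
Try v4 = True.
For the remaining variables, v5 = True, v8 = False, v9 = True works.

v1=False, v2=True, v3=True, v4=True, v5=True, v6=True, v7=False, v8=False, v9=True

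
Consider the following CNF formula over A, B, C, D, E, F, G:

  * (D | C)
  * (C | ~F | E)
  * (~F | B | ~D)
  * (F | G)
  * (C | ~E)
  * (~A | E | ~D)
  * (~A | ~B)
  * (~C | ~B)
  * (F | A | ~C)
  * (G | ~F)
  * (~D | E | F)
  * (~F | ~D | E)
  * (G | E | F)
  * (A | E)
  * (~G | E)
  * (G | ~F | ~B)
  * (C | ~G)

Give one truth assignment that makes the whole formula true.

A=F  B=F  C=T  D=F  E=T  F=T  G=T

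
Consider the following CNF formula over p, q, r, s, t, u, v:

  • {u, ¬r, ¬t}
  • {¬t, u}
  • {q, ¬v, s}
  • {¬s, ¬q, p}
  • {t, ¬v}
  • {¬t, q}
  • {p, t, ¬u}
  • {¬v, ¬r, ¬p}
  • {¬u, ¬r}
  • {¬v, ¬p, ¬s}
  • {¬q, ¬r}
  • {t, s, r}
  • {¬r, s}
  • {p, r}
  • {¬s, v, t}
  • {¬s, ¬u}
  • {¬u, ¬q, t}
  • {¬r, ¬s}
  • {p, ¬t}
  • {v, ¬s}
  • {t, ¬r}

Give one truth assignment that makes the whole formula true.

p = True, q = True, r = False, s = False, t = True, u = True, v = False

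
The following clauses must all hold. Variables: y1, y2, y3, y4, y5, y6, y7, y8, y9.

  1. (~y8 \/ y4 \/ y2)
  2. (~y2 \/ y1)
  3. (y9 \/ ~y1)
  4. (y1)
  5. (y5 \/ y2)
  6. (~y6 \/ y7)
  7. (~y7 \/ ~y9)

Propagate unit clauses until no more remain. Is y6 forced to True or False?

(y1) is a unit clause: y1 = True.
From (~y1 \/ y9) and y1 = True: y9 = True.
(~y7 \/ ~y9): since y9 = True, the clause reduces to (~y7). y7 = False.
In (~y6 \/ y7), y7 is now false; ~y6 must hold, so y6 = False.

False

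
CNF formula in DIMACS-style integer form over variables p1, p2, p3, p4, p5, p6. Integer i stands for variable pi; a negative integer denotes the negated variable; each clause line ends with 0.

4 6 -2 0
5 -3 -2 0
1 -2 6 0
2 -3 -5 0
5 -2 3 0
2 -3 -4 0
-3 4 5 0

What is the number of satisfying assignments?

26

Split on p2, then p3.
  p2=1, p3=1: 5 of the 16 assignments to (p1,p4,p5,p6) work.
  p2=1, p3=0: 5 of the 16 assignments to (p1,p4,p5,p6) work.
  p2=0, p3=1: a clause becomes empty — 0.
  p2=0, p3=0: p1, p4, p5, p6 free → 2^4 = 16.
Total: 5 + 5 + 0 + 16 = 26.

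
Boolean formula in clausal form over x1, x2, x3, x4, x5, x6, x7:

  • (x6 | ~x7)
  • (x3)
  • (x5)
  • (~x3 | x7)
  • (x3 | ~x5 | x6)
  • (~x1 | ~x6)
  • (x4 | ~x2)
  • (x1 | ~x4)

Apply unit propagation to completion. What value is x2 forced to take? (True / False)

(x3) is a unit clause: x3 = True.
(x5) stands alone — x5 = True.
(~x3 | x7) with x3 = True leaves only x7, so x7 = True.
(x6 | ~x7) with x7 = True leaves only x6, so x6 = True.
From (~x6 | ~x1) and x6 = True: x1 = False.
(x1 | ~x4) with x1 = False leaves only ~x4, so x4 = False.
From (~x2 | x4) and x4 = False: x2 = False.

False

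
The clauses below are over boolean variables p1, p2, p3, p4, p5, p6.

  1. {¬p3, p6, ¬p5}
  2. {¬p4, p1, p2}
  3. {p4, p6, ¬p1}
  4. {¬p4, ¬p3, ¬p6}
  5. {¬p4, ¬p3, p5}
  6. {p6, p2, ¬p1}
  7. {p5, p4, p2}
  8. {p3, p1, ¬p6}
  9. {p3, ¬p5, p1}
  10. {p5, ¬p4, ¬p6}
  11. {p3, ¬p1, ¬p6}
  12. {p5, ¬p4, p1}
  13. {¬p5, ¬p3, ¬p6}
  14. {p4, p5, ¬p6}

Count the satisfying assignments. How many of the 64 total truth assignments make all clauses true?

Satisfying assignments:
  p1=0 p2=1 p3=0 p4=0 p5=0 p6=0
  p1=0 p2=1 p3=1 p4=0 p5=0 p6=0
  p1=1 p2=1 p3=0 p4=1 p5=0 p6=0
  p1=1 p2=1 p3=0 p4=1 p5=1 p6=0
Count: 4.

4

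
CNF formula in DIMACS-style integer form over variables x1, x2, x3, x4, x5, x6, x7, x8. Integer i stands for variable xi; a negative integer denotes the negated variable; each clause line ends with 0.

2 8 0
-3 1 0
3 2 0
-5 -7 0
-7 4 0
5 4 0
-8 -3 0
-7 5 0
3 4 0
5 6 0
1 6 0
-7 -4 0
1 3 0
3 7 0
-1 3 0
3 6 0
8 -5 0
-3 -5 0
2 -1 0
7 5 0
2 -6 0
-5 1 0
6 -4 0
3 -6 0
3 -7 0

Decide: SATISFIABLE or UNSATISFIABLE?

x3 = True:
  propagation gives x1=True, x8=False, x2=True, x5=False; an empty clause results — contradiction.
x3 = False:
  propagation gives x2=True, x4=True, x7=False; an empty clause results — contradiction.
Every branch closes, so no satisfying assignment exists.

UNSATISFIABLE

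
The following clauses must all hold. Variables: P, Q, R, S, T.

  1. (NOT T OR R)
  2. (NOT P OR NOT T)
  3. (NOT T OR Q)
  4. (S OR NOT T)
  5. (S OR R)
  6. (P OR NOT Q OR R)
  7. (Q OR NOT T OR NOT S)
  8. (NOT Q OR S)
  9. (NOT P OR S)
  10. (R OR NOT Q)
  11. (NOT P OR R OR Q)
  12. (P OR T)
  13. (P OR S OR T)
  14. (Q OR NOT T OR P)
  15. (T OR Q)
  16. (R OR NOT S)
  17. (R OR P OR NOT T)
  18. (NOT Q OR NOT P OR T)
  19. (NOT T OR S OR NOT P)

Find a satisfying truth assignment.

P=0, Q=1, R=1, S=1, T=1

Check each clause:
  1. (R OR NOT T) — R is true.
  2. (NOT P OR NOT T) — NOT P is true.
  3. (Q OR NOT T) — Q is true.
  4. (S OR NOT T) — S is true.
  5. (S OR R) — R is true.
  6. (NOT Q OR P OR R) — R is true.
  7. (NOT T OR Q OR NOT S) — Q is true.
  8. (NOT Q OR S) — S is true.
  9. (S OR NOT P) — S is true.
  10. (NOT Q OR R) — R is true.
  11. (R OR Q OR NOT P) — Q is true.
  12. (T OR P) — T is true.
  13. (P OR S OR T) — S is true.
  14. (NOT T OR Q OR P) — Q is true.
  15. (T OR Q) — Q is true.
  16. (R OR NOT S) — R is true.
  17. (P OR NOT T OR R) — R is true.
  18. (NOT P OR T OR NOT Q) — T is true.
  19. (NOT P OR S OR NOT T) — S is true.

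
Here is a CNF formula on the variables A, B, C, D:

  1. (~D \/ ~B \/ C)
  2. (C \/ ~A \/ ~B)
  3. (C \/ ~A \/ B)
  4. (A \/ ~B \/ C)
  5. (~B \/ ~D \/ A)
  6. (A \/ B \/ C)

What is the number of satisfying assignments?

7

Satisfying assignments:
  A=0 B=0 C=1 D=0
  A=0 B=0 C=1 D=1
  A=0 B=1 C=1 D=0
  A=1 B=0 C=1 D=0
  A=1 B=0 C=1 D=1
  A=1 B=1 C=1 D=0
  A=1 B=1 C=1 D=1
That's 7 in total.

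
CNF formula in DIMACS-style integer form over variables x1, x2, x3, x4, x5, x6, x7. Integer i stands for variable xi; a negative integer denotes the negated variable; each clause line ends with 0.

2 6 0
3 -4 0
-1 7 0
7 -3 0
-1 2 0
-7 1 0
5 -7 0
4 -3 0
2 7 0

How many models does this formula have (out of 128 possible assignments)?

8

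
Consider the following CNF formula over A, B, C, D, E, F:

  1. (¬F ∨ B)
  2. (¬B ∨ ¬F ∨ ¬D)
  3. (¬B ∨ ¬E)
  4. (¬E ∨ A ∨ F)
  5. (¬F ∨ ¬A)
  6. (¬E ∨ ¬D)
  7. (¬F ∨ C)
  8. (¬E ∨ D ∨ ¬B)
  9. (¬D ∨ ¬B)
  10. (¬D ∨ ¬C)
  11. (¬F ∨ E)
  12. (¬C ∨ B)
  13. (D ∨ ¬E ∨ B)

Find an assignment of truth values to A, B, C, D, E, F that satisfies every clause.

A=F, B=F, C=F, D=F, E=F, F=F

Try A = False.
Branch on B: take B = False.
  then F is forced to False.
  then E is forced to False.
  then C is forced to False.
D is now unconstrained; take D = False.
Every clause has at least one true literal under this assignment.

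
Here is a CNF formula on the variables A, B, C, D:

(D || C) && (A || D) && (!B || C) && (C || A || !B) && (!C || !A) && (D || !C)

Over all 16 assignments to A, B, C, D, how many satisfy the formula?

The models are:
  A=F B=F C=F D=T
  A=F B=F C=T D=T
  A=F B=T C=T D=T
  A=T B=F C=F D=T
Count: 4.

4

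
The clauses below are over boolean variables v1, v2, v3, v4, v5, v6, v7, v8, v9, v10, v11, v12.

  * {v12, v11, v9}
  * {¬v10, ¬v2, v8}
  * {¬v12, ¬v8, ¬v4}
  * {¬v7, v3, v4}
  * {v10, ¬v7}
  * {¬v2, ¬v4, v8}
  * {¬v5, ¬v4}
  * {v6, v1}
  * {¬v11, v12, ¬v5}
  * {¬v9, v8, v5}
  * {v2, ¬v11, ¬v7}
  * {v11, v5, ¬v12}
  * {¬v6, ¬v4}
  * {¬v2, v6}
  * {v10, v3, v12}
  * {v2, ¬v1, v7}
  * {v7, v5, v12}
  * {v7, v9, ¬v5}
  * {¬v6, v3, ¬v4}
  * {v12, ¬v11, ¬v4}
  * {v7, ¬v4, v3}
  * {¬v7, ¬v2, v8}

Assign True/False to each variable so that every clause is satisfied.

v1 = 1, v2 = 1, v3 = 0, v4 = 0, v5 = 1, v6 = 1, v7 = 0, v8 = 0, v9 = 1, v10 = 0, v11 = 1, v12 = 1

Set v1 = True and propagate.
Branch on v2: take v2 = True.
  then v6 is forced to True.
  then v4 is forced to False.
Set v3 = False and propagate.
  then v7 is forced to False.
The remaining clauses are satisfied by v5 = True, v8 = False, v9 = True, v10 = False, v11 = True, v12 = True.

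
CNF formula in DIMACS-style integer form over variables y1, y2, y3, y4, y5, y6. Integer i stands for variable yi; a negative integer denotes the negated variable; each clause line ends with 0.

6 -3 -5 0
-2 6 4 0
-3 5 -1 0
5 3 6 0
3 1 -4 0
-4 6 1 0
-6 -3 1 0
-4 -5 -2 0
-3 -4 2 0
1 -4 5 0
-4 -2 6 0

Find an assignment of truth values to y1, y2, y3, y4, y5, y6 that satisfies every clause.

y1=False, y2=False, y3=False, y4=False, y5=True, y6=True

Try y1 = False.
The remaining clauses are satisfied by y2 = False, y3 = False, y4 = False, y5 = True, y6 = True.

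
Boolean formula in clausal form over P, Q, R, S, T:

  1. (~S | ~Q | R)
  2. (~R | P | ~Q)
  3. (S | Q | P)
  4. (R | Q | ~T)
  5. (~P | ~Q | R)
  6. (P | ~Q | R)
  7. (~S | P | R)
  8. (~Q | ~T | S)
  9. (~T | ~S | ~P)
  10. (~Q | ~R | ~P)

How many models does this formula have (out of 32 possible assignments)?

7

Satisfying assignments:
  P=0 Q=0 R=1 S=1 T=0
  P=0 Q=0 R=1 S=1 T=1
  P=1 Q=0 R=0 S=0 T=0
  P=1 Q=0 R=0 S=1 T=0
  P=1 Q=0 R=1 S=0 T=0
  P=1 Q=0 R=1 S=0 T=1
  P=1 Q=0 R=1 S=1 T=0
Count: 7.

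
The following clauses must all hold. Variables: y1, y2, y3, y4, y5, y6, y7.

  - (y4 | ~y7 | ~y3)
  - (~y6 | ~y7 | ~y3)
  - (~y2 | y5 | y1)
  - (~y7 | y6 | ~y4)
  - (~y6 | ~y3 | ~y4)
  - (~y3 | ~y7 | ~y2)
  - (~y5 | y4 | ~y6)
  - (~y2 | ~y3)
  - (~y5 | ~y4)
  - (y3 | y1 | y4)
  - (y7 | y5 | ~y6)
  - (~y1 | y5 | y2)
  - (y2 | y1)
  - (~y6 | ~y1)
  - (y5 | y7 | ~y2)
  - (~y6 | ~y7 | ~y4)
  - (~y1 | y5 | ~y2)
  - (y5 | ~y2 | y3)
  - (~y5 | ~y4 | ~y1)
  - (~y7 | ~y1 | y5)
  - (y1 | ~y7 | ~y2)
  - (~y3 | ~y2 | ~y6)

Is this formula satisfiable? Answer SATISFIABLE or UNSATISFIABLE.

Set y1 = True and propagate.
  then y6 is forced to False.
Try y2 = True.
  then y3 is forced to False.
  then y5 is forced to True.
  then y4 is forced to False.
y7 is now unconstrained; take y7 = True.
So y1=True, y2=True, y3=False, y4=False, y5=True, y6=False, y7=True is a satisfying assignment.

SATISFIABLE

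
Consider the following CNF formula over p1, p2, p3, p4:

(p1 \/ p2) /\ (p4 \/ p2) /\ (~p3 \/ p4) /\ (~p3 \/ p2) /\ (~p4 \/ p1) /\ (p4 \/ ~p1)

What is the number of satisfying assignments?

Satisfying assignments:
  p1=F p2=T p3=F p4=F
  p1=T p2=F p3=F p4=T
  p1=T p2=T p3=F p4=T
  p1=T p2=T p3=T p4=T
That's 4 in total.

4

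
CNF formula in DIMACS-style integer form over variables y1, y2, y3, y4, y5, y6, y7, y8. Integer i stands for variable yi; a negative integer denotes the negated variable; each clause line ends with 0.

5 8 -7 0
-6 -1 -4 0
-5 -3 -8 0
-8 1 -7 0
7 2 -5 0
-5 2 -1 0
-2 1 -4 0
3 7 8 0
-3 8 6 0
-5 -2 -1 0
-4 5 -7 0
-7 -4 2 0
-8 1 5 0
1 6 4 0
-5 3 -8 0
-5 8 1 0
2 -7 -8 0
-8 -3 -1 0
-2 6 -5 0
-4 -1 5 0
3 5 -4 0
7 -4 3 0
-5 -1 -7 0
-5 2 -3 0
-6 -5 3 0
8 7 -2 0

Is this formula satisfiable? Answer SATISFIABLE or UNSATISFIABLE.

SATISFIABLE

Branch on y1: take y1 = True.
Set y2 = False and propagate.
  then y5 is forced to False.
  then y4 is forced to False.
The remaining clauses are satisfied by y3 = False, y6 = True, y7 = False, y8 = True.
So y1 = True, y2 = False, y3 = False, y4 = False, y5 = False, y6 = True, y7 = False, y8 = True is a satisfying assignment.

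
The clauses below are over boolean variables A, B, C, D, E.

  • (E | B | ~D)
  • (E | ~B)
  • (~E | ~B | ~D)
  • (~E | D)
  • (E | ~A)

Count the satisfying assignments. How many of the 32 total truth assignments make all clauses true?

6

Satisfying assignments:
  A=0 B=0 C=0 D=0 E=0
  A=0 B=0 C=0 D=1 E=1
  A=0 B=0 C=1 D=0 E=0
  A=0 B=0 C=1 D=1 E=1
  A=1 B=0 C=0 D=1 E=1
  A=1 B=0 C=1 D=1 E=1
Count: 6.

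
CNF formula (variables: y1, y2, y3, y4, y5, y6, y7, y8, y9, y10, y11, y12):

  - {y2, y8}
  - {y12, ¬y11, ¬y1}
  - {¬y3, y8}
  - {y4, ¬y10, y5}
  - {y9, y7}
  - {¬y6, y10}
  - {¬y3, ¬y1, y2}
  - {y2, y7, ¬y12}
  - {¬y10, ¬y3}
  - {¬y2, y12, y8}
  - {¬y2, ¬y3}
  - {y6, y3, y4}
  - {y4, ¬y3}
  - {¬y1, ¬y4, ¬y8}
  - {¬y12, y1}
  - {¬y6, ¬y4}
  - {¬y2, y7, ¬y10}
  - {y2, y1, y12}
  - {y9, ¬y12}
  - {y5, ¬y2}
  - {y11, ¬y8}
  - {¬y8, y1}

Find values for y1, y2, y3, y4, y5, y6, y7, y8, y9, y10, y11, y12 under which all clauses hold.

Pure literal: y5 appears only positively; assign y5 = True.
y7 occurs only positively in the remaining clauses — set y7 = True.
Try y1 = True.
Branch on y2: take y2 = True.
  then y3 is forced to False.
For the remaining variables, y4 = False, y6 = True, y8 = False, y9 = True, y10 = True, y11 = True, y12 = True works.
Check each clause:
  1. {y2, y8} — y2 is true.
  2. {¬y11, ¬y1, y12} — y12 is true.
  3. {y8, ¬y3} — ¬y3 is true.
  4. {y5, ¬y10, y4} — y5 is true.
  5. {y9, y7} — y9 is true.
  6. {y10, ¬y6} — y10 is true.
  7. {¬y1, y2, ¬y3} — y2 is true.
  8. {y2, ¬y12, y7} — y2 is true.
  9. {¬y3, ¬y10} — ¬y3 is true.
  10. {¬y2, y12, y8} — y12 is true.
  11. {¬y2, ¬y3} — ¬y3 is true.
  12. {y3, y4, y6} — y6 is true.
  13. {¬y3, y4} — ¬y3 is true.
  14. {¬y1, ¬y4, ¬y8} — ¬y8 is true.
  15. {¬y12, y1} — y1 is true.
  16. {¬y6, ¬y4} — ¬y4 is true.
  17. {¬y10, ¬y2, y7} — y7 is true.
  18. {y2, y1, y12} — y1 is true.
  19. {¬y12, y9} — y9 is true.
  20. {y5, ¬y2} — y5 is true.
  21. {y11, ¬y8} — ¬y8 is true.
  22. {¬y8, y1} — ¬y8 is true.

y1=T, y2=T, y3=F, y4=F, y5=T, y6=T, y7=T, y8=F, y9=T, y10=T, y11=T, y12=T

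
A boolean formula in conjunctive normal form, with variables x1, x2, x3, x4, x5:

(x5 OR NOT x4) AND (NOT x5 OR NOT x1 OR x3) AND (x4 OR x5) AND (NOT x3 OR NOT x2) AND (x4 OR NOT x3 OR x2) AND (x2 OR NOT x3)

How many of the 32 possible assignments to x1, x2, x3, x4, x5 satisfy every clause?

4

Satisfying assignments:
  x1=0 x2=0 x3=0 x4=0 x5=1
  x1=0 x2=0 x3=0 x4=1 x5=1
  x1=0 x2=1 x3=0 x4=0 x5=1
  x1=0 x2=1 x3=0 x4=1 x5=1
Count: 4.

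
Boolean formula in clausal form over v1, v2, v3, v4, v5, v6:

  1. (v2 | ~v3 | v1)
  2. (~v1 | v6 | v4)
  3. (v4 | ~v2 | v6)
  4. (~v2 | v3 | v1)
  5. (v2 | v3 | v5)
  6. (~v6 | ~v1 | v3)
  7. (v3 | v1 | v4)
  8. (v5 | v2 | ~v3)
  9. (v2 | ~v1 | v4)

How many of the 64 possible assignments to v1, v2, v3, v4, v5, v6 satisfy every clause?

Case analysis on v1 and v2:
  v1=T, v2=T: v5 free; 4 ways for (v3,v4,v6) × 2^1 = 8.
  v1=T, v2=F: remaining (v3,v4,v5,v6) ∈ {(F,T,T,F); (T,T,T,F); (T,T,T,T)} — 3.
  v1=F, v2=T: v5 free; 3 ways for (v3,v4,v6) × 2^1 = 6.
  v1=F, v2=F: remaining (v3,v4,v5,v6) ∈ {(F,T,T,F); (F,T,T,T)} — 2.
Total: 8 + 3 + 6 + 2 = 19.

19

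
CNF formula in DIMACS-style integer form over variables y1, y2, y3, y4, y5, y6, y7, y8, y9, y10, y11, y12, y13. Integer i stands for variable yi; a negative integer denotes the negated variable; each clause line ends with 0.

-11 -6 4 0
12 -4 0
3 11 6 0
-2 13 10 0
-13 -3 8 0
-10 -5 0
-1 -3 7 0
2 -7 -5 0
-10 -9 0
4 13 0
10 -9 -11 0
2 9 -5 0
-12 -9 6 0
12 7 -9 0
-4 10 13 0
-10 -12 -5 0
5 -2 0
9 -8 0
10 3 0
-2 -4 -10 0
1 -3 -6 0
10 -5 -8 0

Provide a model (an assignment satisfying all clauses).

Set y1 = False and propagate.
For the remaining variables, y2 = False, y3 = False, y4 = True, y5 = False, y6 = True, y7 = False, y8 = False, y9 = False, y10 = True, y11 = True, y12 = True, y13 = True works.
Every clause has at least one true literal under this assignment.
Check each clause:
  1. (~y11 | ~y6 | y4) — y4 is true.
  2. (~y4 | y12) — y12 is true.
  3. (y6 | y3 | y11) — y11 is true.
  4. (y10 | y13 | ~y2) — y10 is true.
  5. (~y3 | y8 | ~y13) — ~y3 is true.
  6. (~y10 | ~y5) — ~y5 is true.
  7. (~y3 | y7 | ~y1) — ~y3 is true.
  8. (~y5 | ~y7 | y2) — ~y7 is true.
  9. (~y9 | ~y10) — ~y9 is true.
  10. (y13 | y4) — y4 is true.
  11. (~y9 | y10 | ~y11) — y10 is true.
  12. (y2 | ~y5 | y9) — ~y5 is true.
  13. (~y12 | ~y9 | y6) — y6 is true.
  14. (y12 | y7 | ~y9) — y12 is true.
  15. (y13 | ~y4 | y10) — y10 is true.
  16. (~y12 | ~y5 | ~y10) — ~y5 is true.
  17. (y5 | ~y2) — ~y2 is true.
  18. (y9 | ~y8) — ~y8 is true.
  19. (y3 | y10) — y10 is true.
  20. (~y2 | ~y4 | ~y10) — ~y2 is true.
  21. (~y3 | y1 | ~y6) — ~y3 is true.
  22. (~y8 | ~y5 | y10) — ~y8 is true.

y1=False, y2=False, y3=False, y4=True, y5=False, y6=True, y7=False, y8=False, y9=False, y10=True, y11=True, y12=True, y13=True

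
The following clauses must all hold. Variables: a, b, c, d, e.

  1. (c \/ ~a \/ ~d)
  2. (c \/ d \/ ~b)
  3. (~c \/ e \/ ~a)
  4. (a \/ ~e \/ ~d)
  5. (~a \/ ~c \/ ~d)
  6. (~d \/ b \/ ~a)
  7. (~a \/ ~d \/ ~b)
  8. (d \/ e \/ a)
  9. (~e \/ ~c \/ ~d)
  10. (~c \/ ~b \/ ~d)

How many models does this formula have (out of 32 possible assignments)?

Split on d, then a.
  d=1, a=1: a clause becomes empty — 0.
  d=1, a=0: remaining (b,c,e) ∈ {(0,0,0); (0,1,0); (1,0,0)} — 3.
  d=0, a=1: remaining (b,c,e) ∈ {(0,0,0); (0,0,1); (0,1,1); (1,1,1)} — 4.
  d=0, a=0: remaining (b,c,e) ∈ {(0,0,1); (0,1,1); (1,1,1)} — 3.
Total: 0 + 3 + 4 + 3 = 10.

10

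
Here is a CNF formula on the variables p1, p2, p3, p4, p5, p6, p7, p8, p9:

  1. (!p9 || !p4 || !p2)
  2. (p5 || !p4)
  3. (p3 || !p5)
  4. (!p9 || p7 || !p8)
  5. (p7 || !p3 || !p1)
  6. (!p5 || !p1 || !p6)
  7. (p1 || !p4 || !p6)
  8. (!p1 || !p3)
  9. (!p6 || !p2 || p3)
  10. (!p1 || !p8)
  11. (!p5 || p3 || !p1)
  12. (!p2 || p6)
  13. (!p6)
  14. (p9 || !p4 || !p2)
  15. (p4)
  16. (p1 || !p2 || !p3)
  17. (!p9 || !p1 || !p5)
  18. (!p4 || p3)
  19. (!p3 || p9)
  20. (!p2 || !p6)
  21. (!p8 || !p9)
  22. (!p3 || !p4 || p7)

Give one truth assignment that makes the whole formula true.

Unit propagation: (!p6) forces p6 = False.
Unit propagation: (!p2) forces p2 = False.
(p4) is a unit clause, so p4 = True.
(p5) is a unit clause, so p5 = True.
The clause (p3) is unit: p3 must be True.
(!p1) is a unit clause, so p1 = False.
Unit propagation: (p9) forces p9 = True.
The clause (!p8) is unit: p8 must be False.
The clause (p7) is unit: p7 must be True.

p1=False, p2=False, p3=True, p4=True, p5=True, p6=False, p7=True, p8=False, p9=True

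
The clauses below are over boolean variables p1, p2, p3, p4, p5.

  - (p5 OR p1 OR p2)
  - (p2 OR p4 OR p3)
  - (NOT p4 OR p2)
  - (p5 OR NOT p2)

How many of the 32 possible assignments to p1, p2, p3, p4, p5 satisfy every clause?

11

Split on p2, then p4.
  p2=1, p4=1: remaining (p1,p3,p5) ∈ {(0,0,1); (0,1,1); (1,0,1); (1,1,1)} — 4.
  p2=1, p4=0: remaining (p1,p3,p5) ∈ {(0,0,1); (0,1,1); (1,0,1); (1,1,1)} — 4.
  p2=0, p4=1: a clause becomes empty — 0.
  p2=0, p4=0: remaining (p1,p3,p5) ∈ {(0,1,1); (1,1,0); (1,1,1)} — 3.
Total: 4 + 4 + 0 + 3 = 11.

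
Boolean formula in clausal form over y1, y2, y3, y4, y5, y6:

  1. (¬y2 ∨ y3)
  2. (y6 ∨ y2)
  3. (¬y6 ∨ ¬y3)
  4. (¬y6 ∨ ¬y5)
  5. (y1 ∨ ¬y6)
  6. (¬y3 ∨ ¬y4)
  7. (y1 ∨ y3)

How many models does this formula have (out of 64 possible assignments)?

Satisfying assignments:
  y1=0 y2=1 y3=1 y4=0 y5=0 y6=0
  y1=0 y2=1 y3=1 y4=0 y5=1 y6=0
  y1=1 y2=0 y3=0 y4=0 y5=0 y6=1
  y1=1 y2=0 y3=0 y4=1 y5=0 y6=1
  y1=1 y2=1 y3=1 y4=0 y5=0 y6=0
  y1=1 y2=1 y3=1 y4=0 y5=1 y6=0
Count: 6.

6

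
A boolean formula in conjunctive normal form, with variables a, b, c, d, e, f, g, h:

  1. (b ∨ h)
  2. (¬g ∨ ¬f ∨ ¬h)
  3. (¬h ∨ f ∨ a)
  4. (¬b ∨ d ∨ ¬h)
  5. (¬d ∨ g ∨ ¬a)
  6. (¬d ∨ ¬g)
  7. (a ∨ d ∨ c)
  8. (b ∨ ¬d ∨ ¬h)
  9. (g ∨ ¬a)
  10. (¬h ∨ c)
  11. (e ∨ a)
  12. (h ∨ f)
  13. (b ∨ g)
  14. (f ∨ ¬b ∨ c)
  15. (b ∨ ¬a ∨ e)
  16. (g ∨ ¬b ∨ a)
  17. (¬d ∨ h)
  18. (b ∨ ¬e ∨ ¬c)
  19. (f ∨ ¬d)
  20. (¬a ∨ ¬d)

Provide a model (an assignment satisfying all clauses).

a=True  b=True  c=False  d=False  e=True  f=True  g=True  h=False

Branch on a: take a = True.
  then g is forced to True.
  then d is forced to False.
Branch on b: take b = True.
  then h is forced to False.
  then f is forced to True.
c, e are now unconstrained; take c = False, e = True.
Every clause has at least one true literal under this assignment.
Check each clause:
  1. (h ∨ b) — b is true.
  2. (¬h ∨ ¬f ∨ ¬g) — ¬h is true.
  3. (¬h ∨ a ∨ f) — ¬h is true.
  4. (¬b ∨ d ∨ ¬h) — ¬h is true.
  5. (g ∨ ¬d ∨ ¬a) — ¬d is true.
  6. (¬g ∨ ¬d) — ¬d is true.
  7. (a ∨ d ∨ c) — a is true.
  8. (¬d ∨ ¬h ∨ b) — ¬h is true.
  9. (g ∨ ¬a) — g is true.
  10. (c ∨ ¬h) — ¬h is true.
  11. (e ∨ a) — a is true.
  12. (f ∨ h) — f is true.
  13. (g ∨ b) — b is true.
  14. (¬b ∨ f ∨ c) — f is true.
  15. (b ∨ e ∨ ¬a) — b is true.
  16. (a ∨ ¬b ∨ g) — a is true.
  17. (h ∨ ¬d) — ¬d is true.
  18. (b ∨ ¬e ∨ ¬c) — b is true.
  19. (f ∨ ¬d) — ¬d is true.
  20. (¬a ∨ ¬d) — ¬d is true.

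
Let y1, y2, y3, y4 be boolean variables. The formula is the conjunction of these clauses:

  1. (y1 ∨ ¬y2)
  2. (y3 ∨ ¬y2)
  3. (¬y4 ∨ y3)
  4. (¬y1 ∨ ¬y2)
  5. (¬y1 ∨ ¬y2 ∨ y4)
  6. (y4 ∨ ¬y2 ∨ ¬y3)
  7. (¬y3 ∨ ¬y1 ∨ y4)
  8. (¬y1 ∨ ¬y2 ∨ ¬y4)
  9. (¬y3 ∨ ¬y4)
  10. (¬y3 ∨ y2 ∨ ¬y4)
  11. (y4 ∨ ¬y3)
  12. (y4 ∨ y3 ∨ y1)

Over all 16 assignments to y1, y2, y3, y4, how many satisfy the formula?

1

The models are:
  y1=1 y2=0 y3=0 y4=0
Count: 1.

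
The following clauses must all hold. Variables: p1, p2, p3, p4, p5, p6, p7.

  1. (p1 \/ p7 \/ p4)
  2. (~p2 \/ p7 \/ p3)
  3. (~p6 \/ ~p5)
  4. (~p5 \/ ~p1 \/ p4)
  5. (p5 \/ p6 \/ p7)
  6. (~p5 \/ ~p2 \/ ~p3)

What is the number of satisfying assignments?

54

Split on p5, then p7.
  p5=1, p7=1: 9 of the 32 assignments to (p1,p2,p3,p4,p6) work.
  p5=1, p7=0: remaining (p1,p2,p3,p4,p6) ∈ {(0,0,0,1,0); (0,0,1,1,0); (1,0,0,1,0); (1,0,1,1,0)} — 4.
  p5=0, p7=1: p1, p2, p3, p4, p6 free → 2^5 = 32.
  p5=0, p7=0: 9 of the 32 assignments to (p1,p2,p3,p4,p6) work.
Total: 9 + 4 + 32 + 9 = 54.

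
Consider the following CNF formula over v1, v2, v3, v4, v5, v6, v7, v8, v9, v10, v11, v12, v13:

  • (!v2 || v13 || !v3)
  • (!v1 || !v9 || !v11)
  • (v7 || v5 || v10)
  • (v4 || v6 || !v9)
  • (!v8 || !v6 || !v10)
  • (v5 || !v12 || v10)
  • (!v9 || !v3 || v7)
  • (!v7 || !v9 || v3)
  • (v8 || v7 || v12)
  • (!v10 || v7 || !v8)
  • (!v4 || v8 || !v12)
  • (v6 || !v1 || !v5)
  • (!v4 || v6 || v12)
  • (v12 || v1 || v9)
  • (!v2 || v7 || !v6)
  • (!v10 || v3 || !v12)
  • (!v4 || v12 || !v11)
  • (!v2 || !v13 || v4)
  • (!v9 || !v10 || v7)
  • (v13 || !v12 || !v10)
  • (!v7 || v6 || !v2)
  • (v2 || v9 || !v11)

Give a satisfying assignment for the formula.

v1=F, v2=T, v3=F, v4=F, v5=T, v6=F, v7=F, v8=T, v9=F, v10=F, v11=F, v12=T, v13=F

Check each clause:
  1. (!v3 || !v2 || v13) — !v3 is true.
  2. (!v9 || !v1 || !v11) — !v11 is true.
  3. (v7 || v10 || v5) — v5 is true.
  4. (!v9 || v4 || v6) — !v9 is true.
  5. (!v6 || !v8 || !v10) — !v6 is true.
  6. (v10 || v5 || !v12) — v5 is true.
  7. (v7 || !v9 || !v3) — !v3 is true.
  8. (!v9 || !v7 || v3) — !v7 is true.
  9. (v8 || v7 || v12) — v8 is true.
  10. (!v8 || !v10 || v7) — !v10 is true.
  11. (!v4 || !v12 || v8) — v8 is true.
  12. (!v1 || !v5 || v6) — !v1 is true.
  13. (v12 || !v4 || v6) — v12 is true.
  14. (v9 || v1 || v12) — v12 is true.
  15. (!v2 || v7 || !v6) — !v6 is true.
  16. (v3 || !v12 || !v10) — !v10 is true.
  17. (!v4 || v12 || !v11) — !v11 is true.
  18. (!v2 || !v13 || v4) — !v13 is true.
  19. (v7 || !v10 || !v9) — !v9 is true.
  20. (v13 || !v12 || !v10) — !v10 is true.
  21. (v6 || !v7 || !v2) — !v7 is true.
  22. (v2 || v9 || !v11) — v2 is true.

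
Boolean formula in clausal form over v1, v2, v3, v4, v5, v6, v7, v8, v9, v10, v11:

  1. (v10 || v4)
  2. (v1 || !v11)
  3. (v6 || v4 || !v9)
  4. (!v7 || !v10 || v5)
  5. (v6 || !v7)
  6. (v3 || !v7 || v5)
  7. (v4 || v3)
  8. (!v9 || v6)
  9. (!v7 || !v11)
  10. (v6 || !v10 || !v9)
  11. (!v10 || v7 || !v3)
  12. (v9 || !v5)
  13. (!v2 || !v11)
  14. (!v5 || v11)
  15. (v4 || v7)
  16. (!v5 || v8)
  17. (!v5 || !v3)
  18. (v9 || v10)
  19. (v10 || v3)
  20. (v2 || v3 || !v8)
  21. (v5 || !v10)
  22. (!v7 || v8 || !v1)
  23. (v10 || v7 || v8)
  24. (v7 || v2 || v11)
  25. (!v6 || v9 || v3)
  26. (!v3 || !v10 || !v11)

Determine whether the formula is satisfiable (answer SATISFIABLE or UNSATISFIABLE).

SATISFIABLE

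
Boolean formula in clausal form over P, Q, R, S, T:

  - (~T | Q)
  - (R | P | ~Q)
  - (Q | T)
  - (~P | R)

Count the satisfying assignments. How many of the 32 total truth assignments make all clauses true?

Case analysis on Q and P:
  Q=T, P=T: remaining (R,S,T) ∈ {(T,F,F); (T,F,T); (T,T,F); (T,T,T)} — 4.
  Q=T, P=F: remaining (R,S,T) ∈ {(T,F,F); (T,F,T); (T,T,F); (T,T,T)} — 4.
  Q=F, P=T: a clause becomes empty — 0.
  Q=F, P=F: a clause becomes empty — 0.
Total: 4 + 4 + 0 + 0 = 8.

8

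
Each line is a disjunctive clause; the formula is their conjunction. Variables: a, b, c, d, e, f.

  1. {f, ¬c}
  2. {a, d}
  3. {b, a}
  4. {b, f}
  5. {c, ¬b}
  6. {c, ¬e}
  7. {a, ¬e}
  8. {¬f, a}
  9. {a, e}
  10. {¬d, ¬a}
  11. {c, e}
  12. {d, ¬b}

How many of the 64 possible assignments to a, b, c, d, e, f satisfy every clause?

2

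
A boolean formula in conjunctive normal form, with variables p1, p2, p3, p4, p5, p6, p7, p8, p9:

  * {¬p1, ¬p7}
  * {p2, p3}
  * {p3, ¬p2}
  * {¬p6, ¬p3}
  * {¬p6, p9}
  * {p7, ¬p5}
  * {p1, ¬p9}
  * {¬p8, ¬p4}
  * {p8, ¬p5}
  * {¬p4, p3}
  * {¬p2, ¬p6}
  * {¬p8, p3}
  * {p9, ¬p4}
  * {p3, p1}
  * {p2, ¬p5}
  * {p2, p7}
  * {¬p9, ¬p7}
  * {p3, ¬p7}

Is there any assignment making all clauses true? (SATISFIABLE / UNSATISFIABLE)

p4 occurs only negated in the remaining clauses — set p4 = False.
Pure literal: p5 appears only negated; assign p5 = False.
Branch on p1: take p1 = True.
  then p7 is forced to False.
  then p2 is forced to True.
  then p3 is forced to True.
  then p6 is forced to False.
p8, p9 are now unconstrained; take p8 = False, p9 = True.
So p1 = True, p2 = True, p3 = True, p4 = False, p5 = False, p6 = False, p7 = False, p8 = False, p9 = True is a satisfying assignment.

SATISFIABLE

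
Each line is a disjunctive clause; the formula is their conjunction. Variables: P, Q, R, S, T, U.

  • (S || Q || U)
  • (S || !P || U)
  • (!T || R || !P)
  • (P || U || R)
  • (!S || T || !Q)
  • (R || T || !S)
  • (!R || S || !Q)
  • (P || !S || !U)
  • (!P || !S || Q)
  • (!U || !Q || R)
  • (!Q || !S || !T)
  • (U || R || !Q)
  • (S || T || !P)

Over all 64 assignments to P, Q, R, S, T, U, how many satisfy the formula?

7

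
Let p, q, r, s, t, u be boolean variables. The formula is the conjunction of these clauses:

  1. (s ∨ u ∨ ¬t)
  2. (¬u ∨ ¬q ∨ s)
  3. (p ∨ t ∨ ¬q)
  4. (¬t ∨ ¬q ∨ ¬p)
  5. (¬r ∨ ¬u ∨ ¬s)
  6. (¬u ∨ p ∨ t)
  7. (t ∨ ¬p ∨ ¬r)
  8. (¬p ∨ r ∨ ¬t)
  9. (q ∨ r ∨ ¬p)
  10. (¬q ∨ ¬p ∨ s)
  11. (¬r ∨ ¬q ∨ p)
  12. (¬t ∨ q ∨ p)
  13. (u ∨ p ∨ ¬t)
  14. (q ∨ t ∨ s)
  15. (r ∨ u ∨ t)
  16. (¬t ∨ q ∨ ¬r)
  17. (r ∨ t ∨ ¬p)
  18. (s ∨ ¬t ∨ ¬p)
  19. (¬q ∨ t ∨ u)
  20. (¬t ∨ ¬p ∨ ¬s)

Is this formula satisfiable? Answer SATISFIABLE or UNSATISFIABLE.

SATISFIABLE

Branch on p: take p = False.
Try q = True.
  then t is forced to True.
  then r is forced to False.
  then u is forced to True.
  then s is forced to True.
So p=False, q=True, r=False, s=True, t=True, u=True is a satisfying assignment.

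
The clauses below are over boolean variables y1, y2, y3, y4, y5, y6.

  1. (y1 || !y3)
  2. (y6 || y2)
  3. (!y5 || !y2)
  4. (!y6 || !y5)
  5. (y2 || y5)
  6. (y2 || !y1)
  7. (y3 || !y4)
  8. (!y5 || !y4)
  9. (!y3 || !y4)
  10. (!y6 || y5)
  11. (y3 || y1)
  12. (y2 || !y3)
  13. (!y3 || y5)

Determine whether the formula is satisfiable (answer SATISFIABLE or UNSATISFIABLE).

y4 occurs only negated in the remaining clauses — set y4 = False.
Try y1 = True.
  then y2 is forced to True.
  then y5 is forced to False.
  then y6 is forced to False.
  then y3 is forced to False.
Every clause has at least one true literal under this assignment.
So y1=True  y2=True  y3=False  y4=False  y5=False  y6=False is a satisfying assignment.

SATISFIABLE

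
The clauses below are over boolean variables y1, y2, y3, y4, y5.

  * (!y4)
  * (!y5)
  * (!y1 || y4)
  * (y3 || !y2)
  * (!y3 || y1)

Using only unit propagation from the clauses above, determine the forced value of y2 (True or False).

False

(!y4) is a unit clause: y4 = False.
(!y5) is a unit clause: y5 = False.
In (!y1 || y4), y4 is now false; !y1 must hold, so y1 = False.
In (y1 || !y3), y1 is now false; !y3 must hold, so y3 = False.
(!y2 || y3) with y3 = False leaves only !y2, so y2 = False.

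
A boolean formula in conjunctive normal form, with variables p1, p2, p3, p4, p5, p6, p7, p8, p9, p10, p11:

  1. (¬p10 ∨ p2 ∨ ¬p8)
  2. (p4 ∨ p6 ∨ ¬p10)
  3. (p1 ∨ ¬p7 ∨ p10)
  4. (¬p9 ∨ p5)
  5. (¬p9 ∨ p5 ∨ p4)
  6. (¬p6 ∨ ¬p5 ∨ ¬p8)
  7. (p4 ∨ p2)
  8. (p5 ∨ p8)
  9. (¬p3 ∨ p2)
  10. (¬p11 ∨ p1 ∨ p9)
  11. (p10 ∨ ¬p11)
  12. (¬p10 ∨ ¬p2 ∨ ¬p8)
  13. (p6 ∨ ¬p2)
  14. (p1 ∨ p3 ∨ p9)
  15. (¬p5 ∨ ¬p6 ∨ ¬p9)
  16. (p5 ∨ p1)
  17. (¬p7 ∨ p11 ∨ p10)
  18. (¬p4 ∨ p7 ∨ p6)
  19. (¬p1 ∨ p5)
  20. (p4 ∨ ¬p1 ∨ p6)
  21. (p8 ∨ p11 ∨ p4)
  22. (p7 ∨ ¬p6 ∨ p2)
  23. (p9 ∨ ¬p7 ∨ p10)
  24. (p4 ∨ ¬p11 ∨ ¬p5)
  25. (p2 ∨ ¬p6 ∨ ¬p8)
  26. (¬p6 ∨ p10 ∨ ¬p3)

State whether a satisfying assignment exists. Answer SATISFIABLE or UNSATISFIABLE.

SATISFIABLE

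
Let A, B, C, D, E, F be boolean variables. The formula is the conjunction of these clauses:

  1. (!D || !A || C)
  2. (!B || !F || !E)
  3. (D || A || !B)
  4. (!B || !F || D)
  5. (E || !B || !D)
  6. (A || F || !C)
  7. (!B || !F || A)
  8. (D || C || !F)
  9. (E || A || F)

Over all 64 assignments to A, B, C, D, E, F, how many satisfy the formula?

Case analysis on F and A:
  F=T, A=T: remaining (B,C,D,E) ∈ {(F,T,F,F); (F,T,F,T); (F,T,T,F); (F,T,T,T)} — 4.
  F=T, A=F: E free; 3 ways for (B,C,D) × 2^1 = 6.
  F=F, A=T: 11 of the 16 assignments to (B,C,D,E) work.
  F=F, A=F: remaining (B,C,D,E) ∈ {(F,F,F,T); (F,F,T,T); (T,F,T,T)} — 3.
Total: 4 + 6 + 11 + 3 = 24.

24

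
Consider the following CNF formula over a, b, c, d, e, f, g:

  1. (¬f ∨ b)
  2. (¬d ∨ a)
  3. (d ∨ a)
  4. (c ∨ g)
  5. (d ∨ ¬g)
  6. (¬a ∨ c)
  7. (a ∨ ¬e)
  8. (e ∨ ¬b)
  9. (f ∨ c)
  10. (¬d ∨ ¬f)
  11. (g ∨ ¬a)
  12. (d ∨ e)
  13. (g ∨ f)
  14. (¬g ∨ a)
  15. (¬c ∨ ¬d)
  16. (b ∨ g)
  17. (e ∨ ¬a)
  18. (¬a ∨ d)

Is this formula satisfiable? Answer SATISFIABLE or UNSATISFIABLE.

UNSATISFIABLE

a = True:
  propagation gives c=True, g=True, d=True; an empty clause results — contradiction.
a = False:
  propagation gives d=False; an empty clause results — contradiction.
Every branch closes, so no satisfying assignment exists.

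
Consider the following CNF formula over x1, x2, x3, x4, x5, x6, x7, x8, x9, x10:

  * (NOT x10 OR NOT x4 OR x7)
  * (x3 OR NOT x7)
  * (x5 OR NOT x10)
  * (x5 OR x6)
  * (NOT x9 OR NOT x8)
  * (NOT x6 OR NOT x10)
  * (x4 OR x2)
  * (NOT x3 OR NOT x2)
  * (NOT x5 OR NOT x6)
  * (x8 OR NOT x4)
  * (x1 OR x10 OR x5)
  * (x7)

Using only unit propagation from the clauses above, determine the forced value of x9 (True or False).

False

Unit clause (x7) sets x7 = True.
(x3 OR NOT x7) with x7 = True leaves only x3, so x3 = True.
In (NOT x3 OR NOT x2), NOT x3 is now false; NOT x2 must hold, so x2 = False.
In (x2 OR x4), x2 is now false; x4 must hold, so x4 = True.
(NOT x4 OR x8): since x4 = True, the clause reduces to (x8). x8 = True.
(NOT x9 OR NOT x8): since x8 = True, the clause reduces to (NOT x9). x9 = False.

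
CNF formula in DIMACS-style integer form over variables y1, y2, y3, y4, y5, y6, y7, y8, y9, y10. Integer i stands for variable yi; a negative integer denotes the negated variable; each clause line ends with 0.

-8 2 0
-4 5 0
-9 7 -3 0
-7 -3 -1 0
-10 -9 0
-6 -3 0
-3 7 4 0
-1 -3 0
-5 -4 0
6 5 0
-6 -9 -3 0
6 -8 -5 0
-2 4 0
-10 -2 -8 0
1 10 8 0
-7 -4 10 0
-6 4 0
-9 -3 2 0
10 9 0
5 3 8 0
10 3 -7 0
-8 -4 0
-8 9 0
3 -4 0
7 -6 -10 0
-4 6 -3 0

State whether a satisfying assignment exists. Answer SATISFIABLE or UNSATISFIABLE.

SATISFIABLE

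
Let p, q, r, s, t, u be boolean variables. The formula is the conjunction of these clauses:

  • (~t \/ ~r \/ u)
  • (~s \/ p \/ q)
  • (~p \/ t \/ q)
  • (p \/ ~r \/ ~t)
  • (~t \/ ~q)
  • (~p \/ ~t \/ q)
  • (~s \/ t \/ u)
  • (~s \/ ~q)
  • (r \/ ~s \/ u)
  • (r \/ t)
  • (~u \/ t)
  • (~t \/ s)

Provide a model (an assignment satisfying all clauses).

Try p = True.
The remaining clauses are satisfied by q = True, r = True, s = False, t = False, u = False.

p = T, q = T, r = T, s = F, t = F, u = F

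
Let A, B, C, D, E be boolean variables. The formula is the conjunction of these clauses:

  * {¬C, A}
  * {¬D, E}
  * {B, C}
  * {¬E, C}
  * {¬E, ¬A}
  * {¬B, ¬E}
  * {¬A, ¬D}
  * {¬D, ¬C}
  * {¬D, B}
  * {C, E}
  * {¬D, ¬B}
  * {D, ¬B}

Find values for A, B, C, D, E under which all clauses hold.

A=1, B=0, C=1, D=0, E=0

Check each clause:
  1. {¬C, A} — A is true.
  2. {E, ¬D} — ¬D is true.
  3. {B, C} — C is true.
  4. {C, ¬E} — C is true.
  5. {¬A, ¬E} — ¬E is true.
  6. {¬E, ¬B} — ¬E is true.
  7. {¬D, ¬A} — ¬D is true.
  8. {¬D, ¬C} — ¬D is true.
  9. {¬D, B} — ¬D is true.
  10. {C, E} — C is true.
  11. {¬B, ¬D} — ¬D is true.
  12. {¬B, D} — ¬B is true.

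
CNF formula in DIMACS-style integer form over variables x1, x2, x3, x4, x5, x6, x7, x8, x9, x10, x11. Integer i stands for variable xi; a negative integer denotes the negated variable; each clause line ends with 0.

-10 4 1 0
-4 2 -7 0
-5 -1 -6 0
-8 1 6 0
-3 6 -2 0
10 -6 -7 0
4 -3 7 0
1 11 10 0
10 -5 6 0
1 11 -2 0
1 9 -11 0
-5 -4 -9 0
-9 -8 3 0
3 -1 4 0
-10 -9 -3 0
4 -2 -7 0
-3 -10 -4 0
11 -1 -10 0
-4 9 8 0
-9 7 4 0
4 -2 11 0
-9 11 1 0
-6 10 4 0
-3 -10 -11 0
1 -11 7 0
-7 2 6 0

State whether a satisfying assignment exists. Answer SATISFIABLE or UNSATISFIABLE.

SATISFIABLE

x5 occurs only negated in the remaining clauses — set x5 = False.
Branch on x1: take x1 = True.
For the remaining variables, x2 = True, x3 = False, x4 = True, x6 = False, x7 = False, x8 = False, x9 = True, x10 = False, x11 = True works.
Every clause has at least one true literal under this assignment.
So x1 = True, x2 = True, x3 = False, x4 = True, x5 = False, x6 = False, x7 = False, x8 = False, x9 = True, x10 = False, x11 = True is a satisfying assignment.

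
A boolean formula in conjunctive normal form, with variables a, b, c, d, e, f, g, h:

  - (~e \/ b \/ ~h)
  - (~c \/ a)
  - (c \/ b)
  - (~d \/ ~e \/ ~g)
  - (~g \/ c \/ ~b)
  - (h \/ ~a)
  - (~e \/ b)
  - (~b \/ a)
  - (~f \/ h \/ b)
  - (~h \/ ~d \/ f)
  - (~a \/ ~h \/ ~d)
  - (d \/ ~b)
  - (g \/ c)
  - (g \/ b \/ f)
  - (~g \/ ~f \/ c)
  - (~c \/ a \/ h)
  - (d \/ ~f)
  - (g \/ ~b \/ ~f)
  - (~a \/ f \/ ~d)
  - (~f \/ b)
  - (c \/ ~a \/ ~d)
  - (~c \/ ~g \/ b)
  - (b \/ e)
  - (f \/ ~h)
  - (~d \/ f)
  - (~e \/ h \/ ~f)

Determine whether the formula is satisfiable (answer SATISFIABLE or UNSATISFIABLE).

UNSATISFIABLE

b = True:
  propagation gives a=True, h=True, d=False; an empty clause results — contradiction.
b = False:
  propagation gives c=True, a=True, h=True, e=False; an empty clause results — contradiction.
Every branch closes, so no satisfying assignment exists.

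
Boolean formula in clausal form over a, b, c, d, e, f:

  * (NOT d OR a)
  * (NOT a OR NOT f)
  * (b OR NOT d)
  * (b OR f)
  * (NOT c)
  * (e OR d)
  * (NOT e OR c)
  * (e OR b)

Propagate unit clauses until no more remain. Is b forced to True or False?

True

Unit clause (NOT c) sets c = False.
(NOT e OR c): since c = False, the clause reduces to (NOT e). e = False.
(e OR d): since e = False, the clause reduces to (d). d = True.
(NOT d OR a) with d = True leaves only a, so a = True.
(NOT f OR NOT a) with a = True leaves only NOT f, so f = False.
From (NOT d OR b) and d = True: b = True.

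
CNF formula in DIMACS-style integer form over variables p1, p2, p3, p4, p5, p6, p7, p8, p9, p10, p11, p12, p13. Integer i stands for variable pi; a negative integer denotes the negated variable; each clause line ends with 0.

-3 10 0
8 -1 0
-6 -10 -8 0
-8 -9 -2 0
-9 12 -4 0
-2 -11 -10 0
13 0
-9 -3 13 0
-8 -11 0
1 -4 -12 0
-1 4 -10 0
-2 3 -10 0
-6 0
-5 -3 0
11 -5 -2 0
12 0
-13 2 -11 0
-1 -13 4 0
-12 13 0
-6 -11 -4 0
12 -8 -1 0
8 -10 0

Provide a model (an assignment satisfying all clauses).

p1=T, p2=F, p3=F, p4=T, p5=F, p6=F, p7=F, p8=T, p9=F, p10=F, p11=F, p12=T, p13=T

The clause (p13) is unit: p13 must be True.
The clause (¬p6) is unit: p6 must be False.
Unit propagation: (p12) forces p12 = True.
Pure literal: p5 appears only negated; assign p5 = False.
Pure literal: p9 appears only negated; assign p9 = False.
Set p1 = True and propagate.
  then p8 is forced to True.
  then p11 is forced to False.
  then p4 is forced to True.
Try p2 = False.
For the remaining variables, p3 = False, p7 = False, p10 = False works.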